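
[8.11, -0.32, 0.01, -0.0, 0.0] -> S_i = 8.11*(-0.04)^i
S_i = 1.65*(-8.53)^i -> [1.65, -14.07, 120.06, -1024.07, 8735.35]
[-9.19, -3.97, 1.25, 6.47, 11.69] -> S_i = -9.19 + 5.22*i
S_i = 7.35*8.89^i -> [7.35, 65.34, 580.89, 5164.08, 45908.64]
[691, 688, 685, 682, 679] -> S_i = 691 + -3*i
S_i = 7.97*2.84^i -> [7.97, 22.63, 64.28, 182.56, 518.48]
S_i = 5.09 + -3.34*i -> [5.09, 1.75, -1.59, -4.93, -8.27]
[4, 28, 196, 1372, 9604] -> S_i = 4*7^i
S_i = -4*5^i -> [-4, -20, -100, -500, -2500]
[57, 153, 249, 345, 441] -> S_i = 57 + 96*i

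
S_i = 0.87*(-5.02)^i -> [0.87, -4.37, 21.92, -110.06, 552.5]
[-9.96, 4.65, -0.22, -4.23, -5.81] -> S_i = Random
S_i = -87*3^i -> [-87, -261, -783, -2349, -7047]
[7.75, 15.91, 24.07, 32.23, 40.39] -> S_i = 7.75 + 8.16*i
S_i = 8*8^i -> [8, 64, 512, 4096, 32768]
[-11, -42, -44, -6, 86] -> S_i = Random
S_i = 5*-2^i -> [5, -10, 20, -40, 80]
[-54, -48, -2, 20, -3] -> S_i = Random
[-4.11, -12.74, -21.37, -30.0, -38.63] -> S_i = -4.11 + -8.63*i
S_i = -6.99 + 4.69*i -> [-6.99, -2.3, 2.39, 7.08, 11.77]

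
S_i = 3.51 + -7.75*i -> [3.51, -4.24, -11.99, -19.74, -27.49]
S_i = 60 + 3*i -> [60, 63, 66, 69, 72]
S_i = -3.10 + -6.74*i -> [-3.1, -9.84, -16.58, -23.32, -30.06]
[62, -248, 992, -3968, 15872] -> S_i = 62*-4^i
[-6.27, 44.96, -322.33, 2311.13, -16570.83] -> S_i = -6.27*(-7.17)^i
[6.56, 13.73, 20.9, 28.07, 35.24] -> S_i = 6.56 + 7.17*i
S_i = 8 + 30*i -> [8, 38, 68, 98, 128]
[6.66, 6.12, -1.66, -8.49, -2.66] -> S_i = Random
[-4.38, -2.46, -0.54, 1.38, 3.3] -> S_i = -4.38 + 1.92*i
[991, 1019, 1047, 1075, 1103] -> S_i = 991 + 28*i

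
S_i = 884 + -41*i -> [884, 843, 802, 761, 720]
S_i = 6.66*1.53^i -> [6.66, 10.19, 15.59, 23.85, 36.5]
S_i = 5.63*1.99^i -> [5.63, 11.2, 22.3, 44.37, 88.29]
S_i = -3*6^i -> [-3, -18, -108, -648, -3888]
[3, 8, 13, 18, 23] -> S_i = 3 + 5*i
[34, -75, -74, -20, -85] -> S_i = Random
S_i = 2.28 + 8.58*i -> [2.28, 10.86, 19.44, 28.02, 36.6]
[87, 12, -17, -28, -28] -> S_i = Random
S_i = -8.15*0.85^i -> [-8.15, -6.93, -5.89, -5.01, -4.25]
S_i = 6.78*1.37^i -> [6.78, 9.29, 12.73, 17.43, 23.88]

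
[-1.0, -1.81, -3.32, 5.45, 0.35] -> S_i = Random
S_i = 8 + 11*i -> [8, 19, 30, 41, 52]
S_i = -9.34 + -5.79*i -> [-9.34, -15.13, -20.92, -26.71, -32.5]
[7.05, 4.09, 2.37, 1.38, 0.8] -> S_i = 7.05*0.58^i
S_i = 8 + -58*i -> [8, -50, -108, -166, -224]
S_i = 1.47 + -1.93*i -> [1.47, -0.46, -2.39, -4.32, -6.25]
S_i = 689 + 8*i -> [689, 697, 705, 713, 721]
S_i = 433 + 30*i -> [433, 463, 493, 523, 553]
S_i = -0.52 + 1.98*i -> [-0.52, 1.46, 3.44, 5.42, 7.4]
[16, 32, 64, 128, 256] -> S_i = 16*2^i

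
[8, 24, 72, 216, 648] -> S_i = 8*3^i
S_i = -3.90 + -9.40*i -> [-3.9, -13.3, -22.7, -32.1, -41.5]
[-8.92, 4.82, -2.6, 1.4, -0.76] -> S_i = -8.92*(-0.54)^i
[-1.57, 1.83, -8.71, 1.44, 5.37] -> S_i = Random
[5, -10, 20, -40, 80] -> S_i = 5*-2^i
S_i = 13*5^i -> [13, 65, 325, 1625, 8125]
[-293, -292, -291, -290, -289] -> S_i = -293 + 1*i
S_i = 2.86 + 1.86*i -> [2.86, 4.72, 6.58, 8.44, 10.3]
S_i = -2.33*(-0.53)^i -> [-2.33, 1.23, -0.65, 0.35, -0.18]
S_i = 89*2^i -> [89, 178, 356, 712, 1424]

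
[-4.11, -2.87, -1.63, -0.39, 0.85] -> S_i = -4.11 + 1.24*i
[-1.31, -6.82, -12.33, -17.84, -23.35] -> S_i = -1.31 + -5.51*i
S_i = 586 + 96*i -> [586, 682, 778, 874, 970]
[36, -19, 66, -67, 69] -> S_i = Random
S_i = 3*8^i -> [3, 24, 192, 1536, 12288]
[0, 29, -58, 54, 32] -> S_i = Random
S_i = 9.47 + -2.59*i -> [9.47, 6.88, 4.29, 1.7, -0.89]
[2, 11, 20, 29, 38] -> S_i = 2 + 9*i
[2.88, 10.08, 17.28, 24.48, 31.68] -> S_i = 2.88 + 7.20*i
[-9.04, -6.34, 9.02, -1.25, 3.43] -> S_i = Random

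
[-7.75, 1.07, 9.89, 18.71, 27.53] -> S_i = -7.75 + 8.82*i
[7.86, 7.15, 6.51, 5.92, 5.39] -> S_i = 7.86*0.91^i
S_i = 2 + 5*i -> [2, 7, 12, 17, 22]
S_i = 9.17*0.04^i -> [9.17, 0.37, 0.01, 0.0, 0.0]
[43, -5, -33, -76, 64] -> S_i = Random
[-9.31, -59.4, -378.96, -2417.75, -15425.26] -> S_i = -9.31*6.38^i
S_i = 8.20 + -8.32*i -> [8.2, -0.12, -8.44, -16.76, -25.08]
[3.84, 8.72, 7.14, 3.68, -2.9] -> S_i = Random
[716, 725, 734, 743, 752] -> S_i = 716 + 9*i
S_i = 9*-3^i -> [9, -27, 81, -243, 729]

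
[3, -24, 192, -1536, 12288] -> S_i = 3*-8^i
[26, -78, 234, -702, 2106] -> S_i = 26*-3^i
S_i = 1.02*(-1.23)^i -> [1.02, -1.25, 1.54, -1.9, 2.33]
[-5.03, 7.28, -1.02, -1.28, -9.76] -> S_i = Random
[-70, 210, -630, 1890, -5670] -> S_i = -70*-3^i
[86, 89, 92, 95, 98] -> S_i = 86 + 3*i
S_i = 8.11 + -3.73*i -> [8.11, 4.38, 0.65, -3.08, -6.81]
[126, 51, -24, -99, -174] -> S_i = 126 + -75*i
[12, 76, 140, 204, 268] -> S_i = 12 + 64*i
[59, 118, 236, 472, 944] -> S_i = 59*2^i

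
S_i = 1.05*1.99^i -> [1.05, 2.09, 4.16, 8.27, 16.47]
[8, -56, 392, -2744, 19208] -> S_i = 8*-7^i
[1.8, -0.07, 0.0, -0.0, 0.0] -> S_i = 1.80*(-0.04)^i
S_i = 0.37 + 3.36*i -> [0.37, 3.73, 7.09, 10.45, 13.81]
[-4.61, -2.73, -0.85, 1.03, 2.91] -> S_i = -4.61 + 1.88*i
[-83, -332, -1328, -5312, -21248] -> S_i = -83*4^i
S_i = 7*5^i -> [7, 35, 175, 875, 4375]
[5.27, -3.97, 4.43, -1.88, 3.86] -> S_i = Random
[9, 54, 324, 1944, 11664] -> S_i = 9*6^i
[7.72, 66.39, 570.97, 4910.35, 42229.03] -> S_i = 7.72*8.60^i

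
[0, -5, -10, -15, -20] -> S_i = 0 + -5*i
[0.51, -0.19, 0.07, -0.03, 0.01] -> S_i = 0.51*(-0.38)^i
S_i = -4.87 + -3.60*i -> [-4.87, -8.47, -12.07, -15.67, -19.27]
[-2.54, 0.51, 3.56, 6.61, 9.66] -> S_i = -2.54 + 3.05*i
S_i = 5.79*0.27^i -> [5.79, 1.56, 0.42, 0.11, 0.03]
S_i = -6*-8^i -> [-6, 48, -384, 3072, -24576]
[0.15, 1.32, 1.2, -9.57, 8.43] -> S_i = Random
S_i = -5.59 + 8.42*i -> [-5.59, 2.83, 11.25, 19.67, 28.09]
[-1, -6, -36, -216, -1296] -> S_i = -1*6^i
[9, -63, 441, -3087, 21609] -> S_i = 9*-7^i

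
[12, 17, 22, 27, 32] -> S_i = 12 + 5*i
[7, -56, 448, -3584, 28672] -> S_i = 7*-8^i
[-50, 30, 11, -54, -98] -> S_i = Random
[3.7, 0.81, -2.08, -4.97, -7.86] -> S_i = 3.70 + -2.89*i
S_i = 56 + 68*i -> [56, 124, 192, 260, 328]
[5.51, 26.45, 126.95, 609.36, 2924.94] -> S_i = 5.51*4.80^i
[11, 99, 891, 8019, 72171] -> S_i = 11*9^i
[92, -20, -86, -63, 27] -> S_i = Random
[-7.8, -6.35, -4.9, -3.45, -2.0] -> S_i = -7.80 + 1.45*i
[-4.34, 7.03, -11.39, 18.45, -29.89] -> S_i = -4.34*(-1.62)^i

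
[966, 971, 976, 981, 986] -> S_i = 966 + 5*i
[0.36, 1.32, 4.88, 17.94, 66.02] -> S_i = 0.36*3.68^i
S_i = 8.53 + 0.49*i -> [8.53, 9.02, 9.51, 10.0, 10.49]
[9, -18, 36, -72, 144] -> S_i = 9*-2^i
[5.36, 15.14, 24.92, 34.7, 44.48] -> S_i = 5.36 + 9.78*i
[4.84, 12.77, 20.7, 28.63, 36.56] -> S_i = 4.84 + 7.93*i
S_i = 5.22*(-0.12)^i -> [5.22, -0.63, 0.08, -0.01, 0.0]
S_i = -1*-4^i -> [-1, 4, -16, 64, -256]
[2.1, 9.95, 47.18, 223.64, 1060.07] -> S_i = 2.10*4.74^i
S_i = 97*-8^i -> [97, -776, 6208, -49664, 397312]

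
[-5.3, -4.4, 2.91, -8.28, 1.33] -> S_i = Random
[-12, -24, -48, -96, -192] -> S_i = -12*2^i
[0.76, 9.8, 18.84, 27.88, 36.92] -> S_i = 0.76 + 9.04*i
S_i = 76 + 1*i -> [76, 77, 78, 79, 80]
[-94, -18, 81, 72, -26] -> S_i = Random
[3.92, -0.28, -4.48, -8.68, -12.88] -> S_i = 3.92 + -4.20*i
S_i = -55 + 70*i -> [-55, 15, 85, 155, 225]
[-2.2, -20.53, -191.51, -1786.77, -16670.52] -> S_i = -2.20*9.33^i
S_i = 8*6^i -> [8, 48, 288, 1728, 10368]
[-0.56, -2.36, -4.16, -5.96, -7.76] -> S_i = -0.56 + -1.80*i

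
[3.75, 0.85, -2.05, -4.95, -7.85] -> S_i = 3.75 + -2.90*i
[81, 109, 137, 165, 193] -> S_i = 81 + 28*i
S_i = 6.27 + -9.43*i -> [6.27, -3.16, -12.59, -22.02, -31.45]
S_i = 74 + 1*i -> [74, 75, 76, 77, 78]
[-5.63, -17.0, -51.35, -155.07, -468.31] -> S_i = -5.63*3.02^i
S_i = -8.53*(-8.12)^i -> [-8.53, 69.26, -562.42, 4566.85, -37082.85]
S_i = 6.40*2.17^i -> [6.4, 13.89, 30.14, 65.4, 141.91]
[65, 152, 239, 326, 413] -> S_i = 65 + 87*i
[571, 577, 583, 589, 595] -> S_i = 571 + 6*i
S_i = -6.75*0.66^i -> [-6.75, -4.46, -2.94, -1.94, -1.28]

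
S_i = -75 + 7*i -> [-75, -68, -61, -54, -47]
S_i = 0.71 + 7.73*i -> [0.71, 8.44, 16.17, 23.9, 31.63]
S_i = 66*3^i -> [66, 198, 594, 1782, 5346]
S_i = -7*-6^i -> [-7, 42, -252, 1512, -9072]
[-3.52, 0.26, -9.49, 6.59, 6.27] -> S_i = Random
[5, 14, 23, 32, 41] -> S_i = 5 + 9*i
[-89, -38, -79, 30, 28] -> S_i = Random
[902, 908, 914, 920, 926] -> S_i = 902 + 6*i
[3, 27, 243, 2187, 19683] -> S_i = 3*9^i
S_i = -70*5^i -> [-70, -350, -1750, -8750, -43750]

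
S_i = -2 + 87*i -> [-2, 85, 172, 259, 346]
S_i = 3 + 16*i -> [3, 19, 35, 51, 67]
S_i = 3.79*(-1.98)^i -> [3.79, -7.5, 14.86, -29.42, 58.25]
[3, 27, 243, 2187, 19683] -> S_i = 3*9^i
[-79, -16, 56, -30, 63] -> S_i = Random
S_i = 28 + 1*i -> [28, 29, 30, 31, 32]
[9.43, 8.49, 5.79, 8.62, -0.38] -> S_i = Random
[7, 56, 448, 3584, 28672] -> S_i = 7*8^i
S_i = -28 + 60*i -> [-28, 32, 92, 152, 212]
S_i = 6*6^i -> [6, 36, 216, 1296, 7776]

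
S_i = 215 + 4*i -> [215, 219, 223, 227, 231]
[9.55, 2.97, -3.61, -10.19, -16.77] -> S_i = 9.55 + -6.58*i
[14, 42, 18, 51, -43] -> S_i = Random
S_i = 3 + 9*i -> [3, 12, 21, 30, 39]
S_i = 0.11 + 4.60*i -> [0.11, 4.71, 9.31, 13.91, 18.51]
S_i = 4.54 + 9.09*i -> [4.54, 13.63, 22.72, 31.81, 40.9]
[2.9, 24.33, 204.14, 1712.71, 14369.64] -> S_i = 2.90*8.39^i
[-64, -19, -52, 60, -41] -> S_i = Random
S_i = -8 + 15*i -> [-8, 7, 22, 37, 52]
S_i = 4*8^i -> [4, 32, 256, 2048, 16384]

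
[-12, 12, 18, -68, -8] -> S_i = Random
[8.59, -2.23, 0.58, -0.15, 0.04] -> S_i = 8.59*(-0.26)^i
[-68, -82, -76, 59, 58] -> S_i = Random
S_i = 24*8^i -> [24, 192, 1536, 12288, 98304]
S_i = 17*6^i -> [17, 102, 612, 3672, 22032]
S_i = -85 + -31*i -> [-85, -116, -147, -178, -209]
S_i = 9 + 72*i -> [9, 81, 153, 225, 297]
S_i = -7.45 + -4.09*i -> [-7.45, -11.54, -15.63, -19.72, -23.81]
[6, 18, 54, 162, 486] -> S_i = 6*3^i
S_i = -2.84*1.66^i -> [-2.84, -4.71, -7.83, -12.99, -21.57]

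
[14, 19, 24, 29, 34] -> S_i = 14 + 5*i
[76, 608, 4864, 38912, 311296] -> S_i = 76*8^i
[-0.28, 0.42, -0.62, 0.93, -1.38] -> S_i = -0.28*(-1.49)^i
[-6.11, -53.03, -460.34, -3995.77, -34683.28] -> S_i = -6.11*8.68^i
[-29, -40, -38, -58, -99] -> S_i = Random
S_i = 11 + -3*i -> [11, 8, 5, 2, -1]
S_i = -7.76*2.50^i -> [-7.76, -19.4, -48.5, -121.25, -303.12]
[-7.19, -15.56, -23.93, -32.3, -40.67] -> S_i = -7.19 + -8.37*i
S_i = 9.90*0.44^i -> [9.9, 4.36, 1.92, 0.84, 0.37]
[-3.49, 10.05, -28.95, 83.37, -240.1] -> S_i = -3.49*(-2.88)^i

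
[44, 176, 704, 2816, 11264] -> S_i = 44*4^i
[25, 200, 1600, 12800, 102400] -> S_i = 25*8^i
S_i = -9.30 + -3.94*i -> [-9.3, -13.24, -17.18, -21.12, -25.06]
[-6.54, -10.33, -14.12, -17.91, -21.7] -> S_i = -6.54 + -3.79*i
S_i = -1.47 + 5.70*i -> [-1.47, 4.23, 9.93, 15.63, 21.33]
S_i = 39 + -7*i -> [39, 32, 25, 18, 11]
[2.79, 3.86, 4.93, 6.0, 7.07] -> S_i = 2.79 + 1.07*i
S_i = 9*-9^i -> [9, -81, 729, -6561, 59049]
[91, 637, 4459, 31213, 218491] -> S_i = 91*7^i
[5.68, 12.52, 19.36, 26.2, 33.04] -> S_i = 5.68 + 6.84*i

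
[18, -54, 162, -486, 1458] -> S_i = 18*-3^i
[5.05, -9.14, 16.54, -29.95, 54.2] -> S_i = 5.05*(-1.81)^i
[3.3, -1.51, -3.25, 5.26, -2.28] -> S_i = Random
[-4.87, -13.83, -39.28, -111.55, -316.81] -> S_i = -4.87*2.84^i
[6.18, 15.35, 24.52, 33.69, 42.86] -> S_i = 6.18 + 9.17*i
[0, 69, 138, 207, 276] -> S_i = 0 + 69*i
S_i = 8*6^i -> [8, 48, 288, 1728, 10368]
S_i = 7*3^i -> [7, 21, 63, 189, 567]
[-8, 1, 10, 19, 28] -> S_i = -8 + 9*i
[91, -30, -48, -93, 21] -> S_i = Random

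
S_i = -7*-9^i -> [-7, 63, -567, 5103, -45927]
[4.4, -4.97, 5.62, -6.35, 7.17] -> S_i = 4.40*(-1.13)^i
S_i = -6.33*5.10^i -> [-6.33, -32.28, -164.64, -839.68, -4282.37]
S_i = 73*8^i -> [73, 584, 4672, 37376, 299008]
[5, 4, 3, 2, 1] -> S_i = 5 + -1*i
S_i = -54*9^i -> [-54, -486, -4374, -39366, -354294]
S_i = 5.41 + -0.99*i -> [5.41, 4.42, 3.43, 2.44, 1.45]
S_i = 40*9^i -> [40, 360, 3240, 29160, 262440]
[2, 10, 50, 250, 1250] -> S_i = 2*5^i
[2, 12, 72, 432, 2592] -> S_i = 2*6^i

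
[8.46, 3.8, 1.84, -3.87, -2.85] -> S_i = Random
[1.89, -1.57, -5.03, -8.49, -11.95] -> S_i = 1.89 + -3.46*i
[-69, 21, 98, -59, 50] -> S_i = Random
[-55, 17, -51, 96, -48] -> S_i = Random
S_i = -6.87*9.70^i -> [-6.87, -66.64, -646.4, -6270.06, -60819.62]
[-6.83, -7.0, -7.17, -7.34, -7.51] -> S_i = -6.83 + -0.17*i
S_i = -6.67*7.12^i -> [-6.67, -47.49, -338.13, -2407.5, -17141.38]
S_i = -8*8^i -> [-8, -64, -512, -4096, -32768]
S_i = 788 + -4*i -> [788, 784, 780, 776, 772]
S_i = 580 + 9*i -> [580, 589, 598, 607, 616]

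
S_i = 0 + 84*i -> [0, 84, 168, 252, 336]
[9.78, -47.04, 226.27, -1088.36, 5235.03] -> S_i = 9.78*(-4.81)^i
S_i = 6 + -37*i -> [6, -31, -68, -105, -142]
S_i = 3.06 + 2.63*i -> [3.06, 5.69, 8.32, 10.95, 13.58]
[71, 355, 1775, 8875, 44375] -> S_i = 71*5^i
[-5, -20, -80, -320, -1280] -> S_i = -5*4^i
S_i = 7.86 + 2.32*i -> [7.86, 10.18, 12.5, 14.82, 17.14]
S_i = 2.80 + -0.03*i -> [2.8, 2.77, 2.74, 2.71, 2.68]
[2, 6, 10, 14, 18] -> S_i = 2 + 4*i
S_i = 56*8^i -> [56, 448, 3584, 28672, 229376]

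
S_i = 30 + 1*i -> [30, 31, 32, 33, 34]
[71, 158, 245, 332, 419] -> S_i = 71 + 87*i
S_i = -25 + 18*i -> [-25, -7, 11, 29, 47]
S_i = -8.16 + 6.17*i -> [-8.16, -1.99, 4.18, 10.35, 16.52]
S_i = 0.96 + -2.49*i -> [0.96, -1.53, -4.02, -6.51, -9.0]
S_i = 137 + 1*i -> [137, 138, 139, 140, 141]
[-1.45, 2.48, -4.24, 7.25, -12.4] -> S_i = -1.45*(-1.71)^i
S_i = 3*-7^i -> [3, -21, 147, -1029, 7203]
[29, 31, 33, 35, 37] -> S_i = 29 + 2*i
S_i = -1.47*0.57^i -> [-1.47, -0.84, -0.48, -0.27, -0.16]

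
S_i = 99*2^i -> [99, 198, 396, 792, 1584]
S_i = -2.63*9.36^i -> [-2.63, -24.62, -230.41, -2156.67, -20186.41]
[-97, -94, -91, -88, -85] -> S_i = -97 + 3*i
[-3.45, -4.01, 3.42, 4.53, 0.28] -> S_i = Random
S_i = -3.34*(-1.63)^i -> [-3.34, 5.44, -8.87, 14.46, -23.58]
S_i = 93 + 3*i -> [93, 96, 99, 102, 105]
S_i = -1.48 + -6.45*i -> [-1.48, -7.93, -14.38, -20.83, -27.28]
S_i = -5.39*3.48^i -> [-5.39, -18.76, -65.28, -227.16, -790.51]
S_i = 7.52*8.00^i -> [7.52, 60.16, 481.28, 3850.24, 30801.92]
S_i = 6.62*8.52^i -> [6.62, 56.4, 480.55, 4094.27, 34883.2]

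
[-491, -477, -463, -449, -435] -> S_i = -491 + 14*i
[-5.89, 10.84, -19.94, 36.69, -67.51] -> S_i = -5.89*(-1.84)^i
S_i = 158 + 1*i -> [158, 159, 160, 161, 162]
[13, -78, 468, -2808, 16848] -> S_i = 13*-6^i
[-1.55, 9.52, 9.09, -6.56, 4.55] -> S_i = Random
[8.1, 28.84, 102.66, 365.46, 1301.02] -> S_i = 8.10*3.56^i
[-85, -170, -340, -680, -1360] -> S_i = -85*2^i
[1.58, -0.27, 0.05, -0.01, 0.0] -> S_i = 1.58*(-0.17)^i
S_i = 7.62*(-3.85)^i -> [7.62, -29.34, 112.95, -434.85, 1674.16]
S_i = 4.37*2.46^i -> [4.37, 10.75, 26.45, 65.06, 160.04]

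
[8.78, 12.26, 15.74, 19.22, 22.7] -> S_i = 8.78 + 3.48*i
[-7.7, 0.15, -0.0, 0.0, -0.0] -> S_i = -7.70*(-0.02)^i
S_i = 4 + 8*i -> [4, 12, 20, 28, 36]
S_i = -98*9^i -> [-98, -882, -7938, -71442, -642978]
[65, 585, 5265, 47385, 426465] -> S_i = 65*9^i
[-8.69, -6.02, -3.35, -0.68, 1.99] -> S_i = -8.69 + 2.67*i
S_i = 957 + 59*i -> [957, 1016, 1075, 1134, 1193]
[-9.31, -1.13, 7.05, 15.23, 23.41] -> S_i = -9.31 + 8.18*i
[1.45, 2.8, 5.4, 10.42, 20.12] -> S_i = 1.45*1.93^i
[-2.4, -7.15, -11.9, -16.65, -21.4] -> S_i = -2.40 + -4.75*i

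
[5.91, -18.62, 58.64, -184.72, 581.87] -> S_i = 5.91*(-3.15)^i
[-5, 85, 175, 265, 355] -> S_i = -5 + 90*i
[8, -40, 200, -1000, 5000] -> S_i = 8*-5^i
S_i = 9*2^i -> [9, 18, 36, 72, 144]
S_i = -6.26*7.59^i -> [-6.26, -47.51, -360.63, -2737.16, -20775.02]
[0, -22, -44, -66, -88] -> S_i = 0 + -22*i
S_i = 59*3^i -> [59, 177, 531, 1593, 4779]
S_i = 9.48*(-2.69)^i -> [9.48, -25.5, 68.6, -184.53, 496.38]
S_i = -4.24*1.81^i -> [-4.24, -7.67, -13.89, -25.14, -45.51]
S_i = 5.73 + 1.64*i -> [5.73, 7.37, 9.01, 10.65, 12.29]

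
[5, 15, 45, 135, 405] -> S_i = 5*3^i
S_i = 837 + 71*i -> [837, 908, 979, 1050, 1121]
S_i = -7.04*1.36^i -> [-7.04, -9.57, -13.02, -17.71, -24.08]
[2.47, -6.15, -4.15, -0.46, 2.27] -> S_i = Random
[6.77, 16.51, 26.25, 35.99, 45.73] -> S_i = 6.77 + 9.74*i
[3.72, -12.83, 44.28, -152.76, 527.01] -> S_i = 3.72*(-3.45)^i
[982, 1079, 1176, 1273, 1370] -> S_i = 982 + 97*i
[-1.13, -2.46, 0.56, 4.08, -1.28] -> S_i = Random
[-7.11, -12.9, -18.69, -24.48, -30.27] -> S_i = -7.11 + -5.79*i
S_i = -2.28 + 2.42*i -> [-2.28, 0.14, 2.56, 4.98, 7.4]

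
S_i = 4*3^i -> [4, 12, 36, 108, 324]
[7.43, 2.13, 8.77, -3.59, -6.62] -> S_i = Random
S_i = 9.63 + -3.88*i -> [9.63, 5.75, 1.87, -2.01, -5.89]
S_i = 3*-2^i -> [3, -6, 12, -24, 48]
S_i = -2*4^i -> [-2, -8, -32, -128, -512]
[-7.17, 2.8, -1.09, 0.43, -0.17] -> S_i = -7.17*(-0.39)^i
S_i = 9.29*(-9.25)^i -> [9.29, -85.93, 794.88, -7352.6, 68011.55]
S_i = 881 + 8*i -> [881, 889, 897, 905, 913]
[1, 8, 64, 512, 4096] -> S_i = 1*8^i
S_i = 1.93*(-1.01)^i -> [1.93, -1.95, 1.97, -1.99, 2.01]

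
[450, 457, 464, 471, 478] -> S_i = 450 + 7*i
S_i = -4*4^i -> [-4, -16, -64, -256, -1024]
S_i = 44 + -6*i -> [44, 38, 32, 26, 20]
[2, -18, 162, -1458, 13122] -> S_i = 2*-9^i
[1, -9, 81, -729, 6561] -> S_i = 1*-9^i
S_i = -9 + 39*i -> [-9, 30, 69, 108, 147]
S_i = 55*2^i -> [55, 110, 220, 440, 880]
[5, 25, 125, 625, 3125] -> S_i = 5*5^i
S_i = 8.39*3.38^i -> [8.39, 28.36, 95.85, 323.98, 1095.04]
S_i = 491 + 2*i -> [491, 493, 495, 497, 499]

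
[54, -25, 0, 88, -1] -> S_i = Random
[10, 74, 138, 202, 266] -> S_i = 10 + 64*i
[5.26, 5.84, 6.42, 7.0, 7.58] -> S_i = 5.26 + 0.58*i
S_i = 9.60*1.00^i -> [9.6, 9.6, 9.6, 9.6, 9.6]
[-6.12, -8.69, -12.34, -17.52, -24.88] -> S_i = -6.12*1.42^i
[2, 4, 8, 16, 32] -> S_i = 2*2^i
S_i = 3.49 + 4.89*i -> [3.49, 8.38, 13.27, 18.16, 23.05]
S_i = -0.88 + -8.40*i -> [-0.88, -9.28, -17.68, -26.08, -34.48]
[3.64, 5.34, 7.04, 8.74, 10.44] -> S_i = 3.64 + 1.70*i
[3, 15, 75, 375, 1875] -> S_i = 3*5^i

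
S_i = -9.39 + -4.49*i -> [-9.39, -13.88, -18.37, -22.86, -27.35]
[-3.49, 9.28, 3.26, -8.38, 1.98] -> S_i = Random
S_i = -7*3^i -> [-7, -21, -63, -189, -567]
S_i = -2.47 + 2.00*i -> [-2.47, -0.47, 1.53, 3.53, 5.53]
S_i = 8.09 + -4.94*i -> [8.09, 3.15, -1.79, -6.73, -11.67]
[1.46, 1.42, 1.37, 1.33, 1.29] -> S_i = 1.46*0.97^i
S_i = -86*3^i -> [-86, -258, -774, -2322, -6966]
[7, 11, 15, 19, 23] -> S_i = 7 + 4*i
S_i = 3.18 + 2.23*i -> [3.18, 5.41, 7.64, 9.87, 12.1]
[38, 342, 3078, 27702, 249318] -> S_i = 38*9^i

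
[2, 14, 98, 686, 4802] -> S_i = 2*7^i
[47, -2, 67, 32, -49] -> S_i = Random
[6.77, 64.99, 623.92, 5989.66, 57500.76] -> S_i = 6.77*9.60^i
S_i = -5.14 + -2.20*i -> [-5.14, -7.34, -9.54, -11.74, -13.94]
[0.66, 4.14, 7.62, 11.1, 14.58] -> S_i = 0.66 + 3.48*i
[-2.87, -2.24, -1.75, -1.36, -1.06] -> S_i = -2.87*0.78^i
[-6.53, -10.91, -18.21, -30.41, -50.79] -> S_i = -6.53*1.67^i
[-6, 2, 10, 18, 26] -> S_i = -6 + 8*i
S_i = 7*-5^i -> [7, -35, 175, -875, 4375]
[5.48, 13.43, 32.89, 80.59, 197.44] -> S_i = 5.48*2.45^i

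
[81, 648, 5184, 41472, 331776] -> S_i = 81*8^i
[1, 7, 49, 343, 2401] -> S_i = 1*7^i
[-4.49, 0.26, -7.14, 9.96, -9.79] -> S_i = Random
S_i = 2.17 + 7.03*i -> [2.17, 9.2, 16.23, 23.26, 30.29]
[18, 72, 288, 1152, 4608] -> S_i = 18*4^i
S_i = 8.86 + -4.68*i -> [8.86, 4.18, -0.5, -5.18, -9.86]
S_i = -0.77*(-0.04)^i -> [-0.77, 0.03, -0.0, 0.0, -0.0]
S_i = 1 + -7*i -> [1, -6, -13, -20, -27]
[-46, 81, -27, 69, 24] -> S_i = Random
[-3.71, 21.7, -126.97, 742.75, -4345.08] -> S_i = -3.71*(-5.85)^i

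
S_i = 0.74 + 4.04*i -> [0.74, 4.78, 8.82, 12.86, 16.9]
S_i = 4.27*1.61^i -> [4.27, 6.87, 11.07, 17.82, 28.69]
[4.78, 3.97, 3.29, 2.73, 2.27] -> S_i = 4.78*0.83^i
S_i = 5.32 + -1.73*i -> [5.32, 3.59, 1.86, 0.13, -1.6]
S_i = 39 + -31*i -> [39, 8, -23, -54, -85]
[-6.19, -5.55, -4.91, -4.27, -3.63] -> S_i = -6.19 + 0.64*i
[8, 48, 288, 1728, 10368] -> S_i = 8*6^i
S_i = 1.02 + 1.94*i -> [1.02, 2.96, 4.9, 6.84, 8.78]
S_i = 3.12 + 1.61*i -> [3.12, 4.73, 6.34, 7.95, 9.56]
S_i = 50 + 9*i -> [50, 59, 68, 77, 86]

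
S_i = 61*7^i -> [61, 427, 2989, 20923, 146461]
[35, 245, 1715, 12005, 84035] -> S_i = 35*7^i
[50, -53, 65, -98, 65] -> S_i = Random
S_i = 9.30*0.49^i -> [9.3, 4.56, 2.23, 1.09, 0.54]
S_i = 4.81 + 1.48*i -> [4.81, 6.29, 7.77, 9.25, 10.73]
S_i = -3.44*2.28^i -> [-3.44, -7.84, -17.88, -40.77, -92.96]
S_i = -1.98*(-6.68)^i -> [-1.98, 13.23, -88.35, 590.19, -3942.49]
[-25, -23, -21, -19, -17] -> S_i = -25 + 2*i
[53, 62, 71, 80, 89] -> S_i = 53 + 9*i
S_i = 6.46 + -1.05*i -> [6.46, 5.41, 4.36, 3.31, 2.26]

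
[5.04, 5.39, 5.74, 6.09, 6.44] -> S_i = 5.04 + 0.35*i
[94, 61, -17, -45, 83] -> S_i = Random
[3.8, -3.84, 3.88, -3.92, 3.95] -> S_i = 3.80*(-1.01)^i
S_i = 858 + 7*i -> [858, 865, 872, 879, 886]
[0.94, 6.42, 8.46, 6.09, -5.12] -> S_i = Random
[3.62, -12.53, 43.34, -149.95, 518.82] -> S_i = 3.62*(-3.46)^i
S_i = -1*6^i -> [-1, -6, -36, -216, -1296]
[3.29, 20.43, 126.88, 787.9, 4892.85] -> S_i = 3.29*6.21^i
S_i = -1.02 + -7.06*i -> [-1.02, -8.08, -15.14, -22.2, -29.26]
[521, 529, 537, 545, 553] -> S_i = 521 + 8*i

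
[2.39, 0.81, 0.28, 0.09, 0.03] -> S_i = 2.39*0.34^i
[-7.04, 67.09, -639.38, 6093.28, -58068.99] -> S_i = -7.04*(-9.53)^i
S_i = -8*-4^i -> [-8, 32, -128, 512, -2048]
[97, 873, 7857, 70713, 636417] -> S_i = 97*9^i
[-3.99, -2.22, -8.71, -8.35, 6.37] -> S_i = Random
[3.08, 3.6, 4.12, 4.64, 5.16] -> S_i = 3.08 + 0.52*i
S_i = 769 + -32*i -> [769, 737, 705, 673, 641]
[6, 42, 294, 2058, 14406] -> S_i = 6*7^i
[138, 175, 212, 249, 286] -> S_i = 138 + 37*i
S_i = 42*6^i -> [42, 252, 1512, 9072, 54432]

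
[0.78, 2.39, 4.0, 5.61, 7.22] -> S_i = 0.78 + 1.61*i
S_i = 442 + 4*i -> [442, 446, 450, 454, 458]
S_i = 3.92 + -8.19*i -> [3.92, -4.27, -12.46, -20.65, -28.84]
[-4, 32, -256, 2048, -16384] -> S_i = -4*-8^i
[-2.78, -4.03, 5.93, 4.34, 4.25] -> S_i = Random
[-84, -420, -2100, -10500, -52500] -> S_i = -84*5^i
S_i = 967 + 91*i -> [967, 1058, 1149, 1240, 1331]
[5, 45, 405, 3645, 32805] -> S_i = 5*9^i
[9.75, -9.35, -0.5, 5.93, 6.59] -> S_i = Random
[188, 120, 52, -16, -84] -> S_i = 188 + -68*i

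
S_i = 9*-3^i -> [9, -27, 81, -243, 729]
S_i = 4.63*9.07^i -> [4.63, 41.99, 380.89, 3454.64, 31333.59]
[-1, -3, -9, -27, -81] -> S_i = -1*3^i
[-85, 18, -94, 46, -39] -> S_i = Random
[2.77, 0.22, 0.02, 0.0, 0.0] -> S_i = 2.77*0.08^i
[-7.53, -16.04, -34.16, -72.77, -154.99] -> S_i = -7.53*2.13^i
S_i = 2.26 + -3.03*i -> [2.26, -0.77, -3.8, -6.83, -9.86]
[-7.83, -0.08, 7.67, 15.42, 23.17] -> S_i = -7.83 + 7.75*i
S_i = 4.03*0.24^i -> [4.03, 0.97, 0.23, 0.06, 0.01]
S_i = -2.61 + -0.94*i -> [-2.61, -3.55, -4.49, -5.43, -6.37]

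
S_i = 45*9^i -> [45, 405, 3645, 32805, 295245]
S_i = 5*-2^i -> [5, -10, 20, -40, 80]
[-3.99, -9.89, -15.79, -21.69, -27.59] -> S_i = -3.99 + -5.90*i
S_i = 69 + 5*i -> [69, 74, 79, 84, 89]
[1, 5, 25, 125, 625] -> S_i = 1*5^i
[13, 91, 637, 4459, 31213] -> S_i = 13*7^i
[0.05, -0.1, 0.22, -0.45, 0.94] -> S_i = 0.05*(-2.08)^i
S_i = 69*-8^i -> [69, -552, 4416, -35328, 282624]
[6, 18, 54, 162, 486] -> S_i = 6*3^i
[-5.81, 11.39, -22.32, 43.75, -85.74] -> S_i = -5.81*(-1.96)^i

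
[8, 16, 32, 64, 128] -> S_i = 8*2^i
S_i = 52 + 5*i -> [52, 57, 62, 67, 72]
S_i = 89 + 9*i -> [89, 98, 107, 116, 125]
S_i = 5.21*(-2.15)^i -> [5.21, -11.2, 24.08, -51.78, 111.32]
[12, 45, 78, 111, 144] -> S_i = 12 + 33*i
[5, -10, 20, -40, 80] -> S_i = 5*-2^i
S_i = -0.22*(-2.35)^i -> [-0.22, 0.52, -1.21, 2.86, -6.71]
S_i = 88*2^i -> [88, 176, 352, 704, 1408]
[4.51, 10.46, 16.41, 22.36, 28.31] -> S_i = 4.51 + 5.95*i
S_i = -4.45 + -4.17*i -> [-4.45, -8.62, -12.79, -16.96, -21.13]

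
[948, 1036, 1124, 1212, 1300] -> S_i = 948 + 88*i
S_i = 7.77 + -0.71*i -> [7.77, 7.06, 6.35, 5.64, 4.93]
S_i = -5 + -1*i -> [-5, -6, -7, -8, -9]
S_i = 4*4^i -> [4, 16, 64, 256, 1024]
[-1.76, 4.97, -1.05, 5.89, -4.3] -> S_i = Random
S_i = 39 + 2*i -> [39, 41, 43, 45, 47]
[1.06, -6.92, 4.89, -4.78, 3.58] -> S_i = Random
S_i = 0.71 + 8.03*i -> [0.71, 8.74, 16.77, 24.8, 32.83]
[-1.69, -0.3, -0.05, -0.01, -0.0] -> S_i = -1.69*0.18^i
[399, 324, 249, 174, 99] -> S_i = 399 + -75*i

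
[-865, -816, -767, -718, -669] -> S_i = -865 + 49*i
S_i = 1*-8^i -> [1, -8, 64, -512, 4096]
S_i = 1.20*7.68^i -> [1.2, 9.22, 70.78, 543.58, 4174.71]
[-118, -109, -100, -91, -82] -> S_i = -118 + 9*i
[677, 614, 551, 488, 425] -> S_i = 677 + -63*i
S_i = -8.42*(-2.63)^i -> [-8.42, 22.14, -58.24, 153.17, -402.84]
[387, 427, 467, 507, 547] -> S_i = 387 + 40*i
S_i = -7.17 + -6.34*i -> [-7.17, -13.51, -19.85, -26.19, -32.53]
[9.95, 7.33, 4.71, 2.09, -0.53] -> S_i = 9.95 + -2.62*i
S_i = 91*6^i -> [91, 546, 3276, 19656, 117936]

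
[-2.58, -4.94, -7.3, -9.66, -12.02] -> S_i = -2.58 + -2.36*i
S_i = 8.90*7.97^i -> [8.9, 70.93, 565.34, 4505.73, 35910.65]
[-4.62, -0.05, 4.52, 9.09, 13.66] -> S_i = -4.62 + 4.57*i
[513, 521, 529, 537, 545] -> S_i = 513 + 8*i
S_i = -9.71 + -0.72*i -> [-9.71, -10.43, -11.15, -11.87, -12.59]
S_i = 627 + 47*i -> [627, 674, 721, 768, 815]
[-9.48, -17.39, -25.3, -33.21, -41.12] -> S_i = -9.48 + -7.91*i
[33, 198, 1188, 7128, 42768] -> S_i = 33*6^i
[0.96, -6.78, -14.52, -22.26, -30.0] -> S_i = 0.96 + -7.74*i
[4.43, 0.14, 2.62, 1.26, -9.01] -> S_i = Random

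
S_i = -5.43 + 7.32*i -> [-5.43, 1.89, 9.21, 16.53, 23.85]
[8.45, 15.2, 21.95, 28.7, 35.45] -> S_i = 8.45 + 6.75*i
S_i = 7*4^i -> [7, 28, 112, 448, 1792]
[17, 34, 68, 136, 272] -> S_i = 17*2^i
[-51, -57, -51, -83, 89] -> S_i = Random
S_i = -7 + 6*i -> [-7, -1, 5, 11, 17]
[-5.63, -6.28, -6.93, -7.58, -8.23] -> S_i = -5.63 + -0.65*i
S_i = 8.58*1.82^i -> [8.58, 15.62, 28.42, 51.73, 94.14]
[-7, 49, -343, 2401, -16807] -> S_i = -7*-7^i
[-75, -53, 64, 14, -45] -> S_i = Random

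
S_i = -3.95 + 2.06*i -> [-3.95, -1.89, 0.17, 2.23, 4.29]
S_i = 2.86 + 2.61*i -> [2.86, 5.47, 8.08, 10.69, 13.3]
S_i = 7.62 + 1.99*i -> [7.62, 9.61, 11.6, 13.59, 15.58]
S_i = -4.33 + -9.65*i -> [-4.33, -13.98, -23.63, -33.28, -42.93]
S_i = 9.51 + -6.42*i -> [9.51, 3.09, -3.33, -9.75, -16.17]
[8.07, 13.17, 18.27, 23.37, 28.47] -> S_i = 8.07 + 5.10*i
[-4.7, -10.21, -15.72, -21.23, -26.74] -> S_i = -4.70 + -5.51*i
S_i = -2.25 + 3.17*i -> [-2.25, 0.92, 4.09, 7.26, 10.43]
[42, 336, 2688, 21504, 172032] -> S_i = 42*8^i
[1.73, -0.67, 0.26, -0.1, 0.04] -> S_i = 1.73*(-0.39)^i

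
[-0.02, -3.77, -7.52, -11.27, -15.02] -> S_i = -0.02 + -3.75*i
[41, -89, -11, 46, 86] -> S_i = Random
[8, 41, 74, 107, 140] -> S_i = 8 + 33*i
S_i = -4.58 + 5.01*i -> [-4.58, 0.43, 5.44, 10.45, 15.46]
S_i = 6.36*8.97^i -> [6.36, 57.05, 511.73, 4590.23, 41174.36]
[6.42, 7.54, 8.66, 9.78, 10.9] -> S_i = 6.42 + 1.12*i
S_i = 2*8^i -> [2, 16, 128, 1024, 8192]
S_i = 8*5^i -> [8, 40, 200, 1000, 5000]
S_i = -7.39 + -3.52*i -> [-7.39, -10.91, -14.43, -17.95, -21.47]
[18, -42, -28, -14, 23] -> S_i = Random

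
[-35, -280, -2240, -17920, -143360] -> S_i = -35*8^i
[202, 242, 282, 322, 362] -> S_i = 202 + 40*i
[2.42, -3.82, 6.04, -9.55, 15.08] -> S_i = 2.42*(-1.58)^i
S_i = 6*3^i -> [6, 18, 54, 162, 486]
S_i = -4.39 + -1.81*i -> [-4.39, -6.2, -8.01, -9.82, -11.63]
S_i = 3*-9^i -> [3, -27, 243, -2187, 19683]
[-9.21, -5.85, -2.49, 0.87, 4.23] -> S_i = -9.21 + 3.36*i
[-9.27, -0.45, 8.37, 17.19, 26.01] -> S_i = -9.27 + 8.82*i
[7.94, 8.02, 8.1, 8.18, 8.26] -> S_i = 7.94*1.01^i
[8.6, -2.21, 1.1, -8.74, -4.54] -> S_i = Random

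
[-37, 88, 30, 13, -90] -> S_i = Random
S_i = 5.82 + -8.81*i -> [5.82, -2.99, -11.8, -20.61, -29.42]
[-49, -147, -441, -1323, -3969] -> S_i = -49*3^i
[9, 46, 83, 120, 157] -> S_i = 9 + 37*i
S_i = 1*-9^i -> [1, -9, 81, -729, 6561]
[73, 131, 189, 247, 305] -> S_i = 73 + 58*i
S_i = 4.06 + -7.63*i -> [4.06, -3.57, -11.2, -18.83, -26.46]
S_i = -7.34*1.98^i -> [-7.34, -14.53, -28.78, -56.98, -112.81]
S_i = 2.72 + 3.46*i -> [2.72, 6.18, 9.64, 13.1, 16.56]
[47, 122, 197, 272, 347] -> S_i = 47 + 75*i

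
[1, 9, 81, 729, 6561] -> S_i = 1*9^i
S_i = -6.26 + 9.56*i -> [-6.26, 3.3, 12.86, 22.42, 31.98]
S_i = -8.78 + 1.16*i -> [-8.78, -7.62, -6.46, -5.3, -4.14]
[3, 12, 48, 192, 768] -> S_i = 3*4^i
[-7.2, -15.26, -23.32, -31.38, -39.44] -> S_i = -7.20 + -8.06*i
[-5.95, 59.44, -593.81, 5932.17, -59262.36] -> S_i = -5.95*(-9.99)^i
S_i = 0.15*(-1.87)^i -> [0.15, -0.28, 0.52, -0.98, 1.83]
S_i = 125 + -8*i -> [125, 117, 109, 101, 93]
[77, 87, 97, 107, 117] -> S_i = 77 + 10*i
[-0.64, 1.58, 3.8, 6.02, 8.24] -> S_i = -0.64 + 2.22*i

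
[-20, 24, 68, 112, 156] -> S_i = -20 + 44*i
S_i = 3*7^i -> [3, 21, 147, 1029, 7203]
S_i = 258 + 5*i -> [258, 263, 268, 273, 278]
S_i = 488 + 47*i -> [488, 535, 582, 629, 676]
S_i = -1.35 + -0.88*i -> [-1.35, -2.23, -3.11, -3.99, -4.87]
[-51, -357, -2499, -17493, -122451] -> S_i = -51*7^i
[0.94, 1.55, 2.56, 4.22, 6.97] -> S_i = 0.94*1.65^i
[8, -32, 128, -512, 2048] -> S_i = 8*-4^i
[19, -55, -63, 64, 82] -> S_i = Random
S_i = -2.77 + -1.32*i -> [-2.77, -4.09, -5.41, -6.73, -8.05]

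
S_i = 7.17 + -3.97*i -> [7.17, 3.2, -0.77, -4.74, -8.71]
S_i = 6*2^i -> [6, 12, 24, 48, 96]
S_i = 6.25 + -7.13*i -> [6.25, -0.88, -8.01, -15.14, -22.27]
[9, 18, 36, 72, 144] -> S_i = 9*2^i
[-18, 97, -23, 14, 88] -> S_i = Random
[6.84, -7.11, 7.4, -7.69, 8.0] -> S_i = 6.84*(-1.04)^i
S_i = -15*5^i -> [-15, -75, -375, -1875, -9375]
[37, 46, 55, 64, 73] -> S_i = 37 + 9*i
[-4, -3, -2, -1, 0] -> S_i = -4 + 1*i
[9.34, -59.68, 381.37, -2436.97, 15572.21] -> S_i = 9.34*(-6.39)^i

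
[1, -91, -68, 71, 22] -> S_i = Random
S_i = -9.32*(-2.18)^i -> [-9.32, 20.32, -44.29, 96.56, -210.5]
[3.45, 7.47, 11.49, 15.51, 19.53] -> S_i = 3.45 + 4.02*i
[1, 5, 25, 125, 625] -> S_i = 1*5^i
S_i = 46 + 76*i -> [46, 122, 198, 274, 350]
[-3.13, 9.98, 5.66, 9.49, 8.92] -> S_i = Random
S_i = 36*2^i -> [36, 72, 144, 288, 576]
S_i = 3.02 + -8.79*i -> [3.02, -5.77, -14.56, -23.35, -32.14]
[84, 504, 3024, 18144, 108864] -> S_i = 84*6^i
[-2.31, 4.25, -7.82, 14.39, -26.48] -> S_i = -2.31*(-1.84)^i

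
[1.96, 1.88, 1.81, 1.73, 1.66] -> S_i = 1.96*0.96^i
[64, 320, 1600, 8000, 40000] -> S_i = 64*5^i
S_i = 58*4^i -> [58, 232, 928, 3712, 14848]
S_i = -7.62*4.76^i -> [-7.62, -36.27, -172.65, -821.82, -3911.86]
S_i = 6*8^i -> [6, 48, 384, 3072, 24576]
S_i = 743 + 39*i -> [743, 782, 821, 860, 899]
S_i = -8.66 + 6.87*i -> [-8.66, -1.79, 5.08, 11.95, 18.82]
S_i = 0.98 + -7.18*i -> [0.98, -6.2, -13.38, -20.56, -27.74]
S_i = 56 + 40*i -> [56, 96, 136, 176, 216]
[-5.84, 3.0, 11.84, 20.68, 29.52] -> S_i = -5.84 + 8.84*i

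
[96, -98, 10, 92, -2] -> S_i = Random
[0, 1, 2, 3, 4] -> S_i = 0 + 1*i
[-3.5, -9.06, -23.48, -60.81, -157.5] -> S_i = -3.50*2.59^i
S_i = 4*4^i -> [4, 16, 64, 256, 1024]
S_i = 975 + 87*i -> [975, 1062, 1149, 1236, 1323]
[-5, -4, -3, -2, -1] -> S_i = -5 + 1*i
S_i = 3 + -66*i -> [3, -63, -129, -195, -261]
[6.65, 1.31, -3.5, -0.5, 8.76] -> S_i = Random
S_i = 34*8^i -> [34, 272, 2176, 17408, 139264]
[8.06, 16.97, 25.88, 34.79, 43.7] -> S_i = 8.06 + 8.91*i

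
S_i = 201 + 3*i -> [201, 204, 207, 210, 213]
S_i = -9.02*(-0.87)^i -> [-9.02, 7.85, -6.83, 5.94, -5.17]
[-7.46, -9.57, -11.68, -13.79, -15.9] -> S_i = -7.46 + -2.11*i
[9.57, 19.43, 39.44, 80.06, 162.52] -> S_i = 9.57*2.03^i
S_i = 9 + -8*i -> [9, 1, -7, -15, -23]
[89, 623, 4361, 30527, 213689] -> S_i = 89*7^i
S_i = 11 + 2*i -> [11, 13, 15, 17, 19]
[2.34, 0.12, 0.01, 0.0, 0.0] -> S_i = 2.34*0.05^i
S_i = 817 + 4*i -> [817, 821, 825, 829, 833]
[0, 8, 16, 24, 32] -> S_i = 0 + 8*i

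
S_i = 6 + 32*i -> [6, 38, 70, 102, 134]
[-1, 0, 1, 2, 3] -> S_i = -1 + 1*i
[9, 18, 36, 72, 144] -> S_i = 9*2^i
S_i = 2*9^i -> [2, 18, 162, 1458, 13122]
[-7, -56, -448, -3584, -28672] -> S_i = -7*8^i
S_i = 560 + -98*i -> [560, 462, 364, 266, 168]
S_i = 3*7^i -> [3, 21, 147, 1029, 7203]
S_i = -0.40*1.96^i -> [-0.4, -0.78, -1.54, -3.01, -5.9]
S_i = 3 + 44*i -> [3, 47, 91, 135, 179]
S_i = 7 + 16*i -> [7, 23, 39, 55, 71]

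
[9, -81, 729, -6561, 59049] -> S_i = 9*-9^i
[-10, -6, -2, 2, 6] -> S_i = -10 + 4*i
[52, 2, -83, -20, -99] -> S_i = Random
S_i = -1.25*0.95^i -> [-1.25, -1.19, -1.13, -1.07, -1.02]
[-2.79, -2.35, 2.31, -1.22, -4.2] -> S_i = Random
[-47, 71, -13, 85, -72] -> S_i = Random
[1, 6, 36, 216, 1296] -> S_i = 1*6^i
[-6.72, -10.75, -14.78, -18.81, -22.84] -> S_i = -6.72 + -4.03*i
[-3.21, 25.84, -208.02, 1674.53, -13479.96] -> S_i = -3.21*(-8.05)^i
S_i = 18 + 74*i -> [18, 92, 166, 240, 314]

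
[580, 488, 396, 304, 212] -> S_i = 580 + -92*i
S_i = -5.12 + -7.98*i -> [-5.12, -13.1, -21.08, -29.06, -37.04]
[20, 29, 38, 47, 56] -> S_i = 20 + 9*i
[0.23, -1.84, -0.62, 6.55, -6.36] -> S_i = Random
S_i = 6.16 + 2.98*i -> [6.16, 9.14, 12.12, 15.1, 18.08]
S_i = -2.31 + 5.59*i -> [-2.31, 3.28, 8.87, 14.46, 20.05]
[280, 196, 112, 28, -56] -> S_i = 280 + -84*i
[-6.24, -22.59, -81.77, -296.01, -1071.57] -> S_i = -6.24*3.62^i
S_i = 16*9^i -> [16, 144, 1296, 11664, 104976]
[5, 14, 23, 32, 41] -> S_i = 5 + 9*i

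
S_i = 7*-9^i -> [7, -63, 567, -5103, 45927]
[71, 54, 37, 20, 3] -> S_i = 71 + -17*i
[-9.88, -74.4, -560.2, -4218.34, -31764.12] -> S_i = -9.88*7.53^i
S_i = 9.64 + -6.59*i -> [9.64, 3.05, -3.54, -10.13, -16.72]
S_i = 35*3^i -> [35, 105, 315, 945, 2835]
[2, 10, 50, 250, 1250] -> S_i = 2*5^i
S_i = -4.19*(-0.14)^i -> [-4.19, 0.59, -0.08, 0.01, -0.0]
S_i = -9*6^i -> [-9, -54, -324, -1944, -11664]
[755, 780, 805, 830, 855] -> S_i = 755 + 25*i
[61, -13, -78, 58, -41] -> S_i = Random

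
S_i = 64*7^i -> [64, 448, 3136, 21952, 153664]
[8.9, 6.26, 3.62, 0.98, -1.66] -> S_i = 8.90 + -2.64*i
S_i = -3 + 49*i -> [-3, 46, 95, 144, 193]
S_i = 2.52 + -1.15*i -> [2.52, 1.37, 0.22, -0.93, -2.08]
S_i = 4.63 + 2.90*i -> [4.63, 7.53, 10.43, 13.33, 16.23]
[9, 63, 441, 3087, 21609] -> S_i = 9*7^i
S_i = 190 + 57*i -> [190, 247, 304, 361, 418]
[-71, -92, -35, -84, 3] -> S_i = Random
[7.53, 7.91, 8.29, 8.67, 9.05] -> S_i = 7.53 + 0.38*i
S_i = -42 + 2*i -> [-42, -40, -38, -36, -34]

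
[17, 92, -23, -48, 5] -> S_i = Random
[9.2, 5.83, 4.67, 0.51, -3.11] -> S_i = Random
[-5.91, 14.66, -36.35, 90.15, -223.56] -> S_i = -5.91*(-2.48)^i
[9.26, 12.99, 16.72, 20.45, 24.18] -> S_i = 9.26 + 3.73*i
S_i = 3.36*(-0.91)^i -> [3.36, -3.06, 2.78, -2.53, 2.3]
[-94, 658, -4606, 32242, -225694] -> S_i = -94*-7^i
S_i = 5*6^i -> [5, 30, 180, 1080, 6480]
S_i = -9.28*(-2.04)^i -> [-9.28, 18.93, -38.62, 78.78, -160.72]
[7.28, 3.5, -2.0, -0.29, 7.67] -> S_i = Random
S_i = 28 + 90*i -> [28, 118, 208, 298, 388]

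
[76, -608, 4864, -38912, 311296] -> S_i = 76*-8^i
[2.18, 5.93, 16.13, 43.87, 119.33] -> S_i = 2.18*2.72^i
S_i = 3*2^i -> [3, 6, 12, 24, 48]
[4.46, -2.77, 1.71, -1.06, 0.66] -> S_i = 4.46*(-0.62)^i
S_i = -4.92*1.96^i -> [-4.92, -9.64, -18.9, -37.05, -72.61]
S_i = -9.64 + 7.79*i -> [-9.64, -1.85, 5.94, 13.73, 21.52]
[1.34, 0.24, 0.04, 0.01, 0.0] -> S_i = 1.34*0.18^i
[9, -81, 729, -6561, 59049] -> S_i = 9*-9^i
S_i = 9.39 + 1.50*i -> [9.39, 10.89, 12.39, 13.89, 15.39]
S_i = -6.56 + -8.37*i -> [-6.56, -14.93, -23.3, -31.67, -40.04]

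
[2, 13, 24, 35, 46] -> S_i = 2 + 11*i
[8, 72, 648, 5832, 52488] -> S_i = 8*9^i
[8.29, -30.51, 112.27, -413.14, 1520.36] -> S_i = 8.29*(-3.68)^i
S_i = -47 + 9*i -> [-47, -38, -29, -20, -11]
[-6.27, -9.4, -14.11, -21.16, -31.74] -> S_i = -6.27*1.50^i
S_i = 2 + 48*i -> [2, 50, 98, 146, 194]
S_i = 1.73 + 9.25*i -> [1.73, 10.98, 20.23, 29.48, 38.73]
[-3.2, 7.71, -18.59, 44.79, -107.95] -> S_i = -3.20*(-2.41)^i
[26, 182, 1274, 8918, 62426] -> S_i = 26*7^i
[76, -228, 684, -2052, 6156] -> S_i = 76*-3^i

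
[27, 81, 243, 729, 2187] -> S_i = 27*3^i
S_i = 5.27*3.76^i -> [5.27, 19.82, 74.51, 280.14, 1053.32]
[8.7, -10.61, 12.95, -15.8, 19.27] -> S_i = 8.70*(-1.22)^i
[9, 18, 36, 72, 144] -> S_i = 9*2^i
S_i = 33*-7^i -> [33, -231, 1617, -11319, 79233]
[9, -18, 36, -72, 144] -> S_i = 9*-2^i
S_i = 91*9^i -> [91, 819, 7371, 66339, 597051]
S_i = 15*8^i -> [15, 120, 960, 7680, 61440]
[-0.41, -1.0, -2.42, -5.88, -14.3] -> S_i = -0.41*2.43^i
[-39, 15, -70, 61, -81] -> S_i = Random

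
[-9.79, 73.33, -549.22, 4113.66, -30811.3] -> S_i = -9.79*(-7.49)^i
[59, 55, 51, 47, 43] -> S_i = 59 + -4*i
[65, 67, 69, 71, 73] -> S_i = 65 + 2*i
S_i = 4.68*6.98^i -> [4.68, 32.67, 228.01, 1591.52, 11108.81]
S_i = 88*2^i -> [88, 176, 352, 704, 1408]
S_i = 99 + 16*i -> [99, 115, 131, 147, 163]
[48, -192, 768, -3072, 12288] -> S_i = 48*-4^i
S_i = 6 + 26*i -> [6, 32, 58, 84, 110]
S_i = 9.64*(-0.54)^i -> [9.64, -5.21, 2.81, -1.52, 0.82]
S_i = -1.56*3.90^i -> [-1.56, -6.08, -23.73, -92.54, -360.9]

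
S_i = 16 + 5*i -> [16, 21, 26, 31, 36]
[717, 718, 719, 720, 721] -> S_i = 717 + 1*i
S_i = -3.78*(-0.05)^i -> [-3.78, 0.19, -0.01, 0.0, -0.0]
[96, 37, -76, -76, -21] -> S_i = Random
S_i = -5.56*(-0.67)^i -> [-5.56, 3.73, -2.5, 1.67, -1.12]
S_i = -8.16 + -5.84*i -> [-8.16, -14.0, -19.84, -25.68, -31.52]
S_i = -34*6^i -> [-34, -204, -1224, -7344, -44064]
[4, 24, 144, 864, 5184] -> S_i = 4*6^i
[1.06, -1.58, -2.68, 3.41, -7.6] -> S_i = Random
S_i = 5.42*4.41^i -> [5.42, 23.9, 105.41, 464.85, 2050.0]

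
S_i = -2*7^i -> [-2, -14, -98, -686, -4802]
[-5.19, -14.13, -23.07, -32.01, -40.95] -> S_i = -5.19 + -8.94*i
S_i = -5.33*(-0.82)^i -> [-5.33, 4.37, -3.58, 2.94, -2.41]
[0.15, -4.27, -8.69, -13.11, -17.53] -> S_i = 0.15 + -4.42*i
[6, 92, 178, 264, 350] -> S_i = 6 + 86*i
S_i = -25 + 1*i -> [-25, -24, -23, -22, -21]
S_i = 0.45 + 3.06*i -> [0.45, 3.51, 6.57, 9.63, 12.69]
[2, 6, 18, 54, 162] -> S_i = 2*3^i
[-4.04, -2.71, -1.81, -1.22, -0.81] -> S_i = -4.04*0.67^i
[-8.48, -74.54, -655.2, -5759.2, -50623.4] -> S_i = -8.48*8.79^i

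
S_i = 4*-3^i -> [4, -12, 36, -108, 324]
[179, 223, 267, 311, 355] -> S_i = 179 + 44*i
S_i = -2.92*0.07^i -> [-2.92, -0.2, -0.01, -0.0, -0.0]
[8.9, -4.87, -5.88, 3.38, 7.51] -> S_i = Random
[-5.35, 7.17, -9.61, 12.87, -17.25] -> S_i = -5.35*(-1.34)^i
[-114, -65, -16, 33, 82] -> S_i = -114 + 49*i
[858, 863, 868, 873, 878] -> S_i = 858 + 5*i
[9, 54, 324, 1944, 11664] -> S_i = 9*6^i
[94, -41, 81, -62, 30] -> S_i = Random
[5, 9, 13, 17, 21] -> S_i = 5 + 4*i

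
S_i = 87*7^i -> [87, 609, 4263, 29841, 208887]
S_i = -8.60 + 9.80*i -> [-8.6, 1.2, 11.0, 20.8, 30.6]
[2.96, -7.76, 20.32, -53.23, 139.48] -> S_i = 2.96*(-2.62)^i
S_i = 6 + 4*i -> [6, 10, 14, 18, 22]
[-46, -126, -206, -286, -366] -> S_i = -46 + -80*i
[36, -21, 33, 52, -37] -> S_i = Random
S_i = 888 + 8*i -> [888, 896, 904, 912, 920]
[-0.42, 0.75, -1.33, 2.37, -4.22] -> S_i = -0.42*(-1.78)^i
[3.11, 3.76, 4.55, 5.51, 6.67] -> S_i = 3.11*1.21^i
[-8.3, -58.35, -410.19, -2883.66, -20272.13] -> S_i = -8.30*7.03^i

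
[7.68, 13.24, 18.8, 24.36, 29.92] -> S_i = 7.68 + 5.56*i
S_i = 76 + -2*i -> [76, 74, 72, 70, 68]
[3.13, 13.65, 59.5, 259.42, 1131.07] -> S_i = 3.13*4.36^i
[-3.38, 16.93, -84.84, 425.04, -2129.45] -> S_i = -3.38*(-5.01)^i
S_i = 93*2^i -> [93, 186, 372, 744, 1488]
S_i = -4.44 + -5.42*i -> [-4.44, -9.86, -15.28, -20.7, -26.12]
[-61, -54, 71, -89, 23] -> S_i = Random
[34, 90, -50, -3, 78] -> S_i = Random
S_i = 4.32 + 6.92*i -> [4.32, 11.24, 18.16, 25.08, 32.0]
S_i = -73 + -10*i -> [-73, -83, -93, -103, -113]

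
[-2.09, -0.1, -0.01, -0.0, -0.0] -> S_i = -2.09*0.05^i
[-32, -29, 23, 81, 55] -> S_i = Random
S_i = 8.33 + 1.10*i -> [8.33, 9.43, 10.53, 11.63, 12.73]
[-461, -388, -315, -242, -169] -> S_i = -461 + 73*i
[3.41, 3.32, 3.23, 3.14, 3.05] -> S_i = 3.41 + -0.09*i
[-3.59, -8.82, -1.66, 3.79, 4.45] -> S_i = Random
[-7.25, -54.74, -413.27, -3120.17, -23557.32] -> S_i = -7.25*7.55^i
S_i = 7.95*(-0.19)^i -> [7.95, -1.51, 0.29, -0.05, 0.01]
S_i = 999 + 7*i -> [999, 1006, 1013, 1020, 1027]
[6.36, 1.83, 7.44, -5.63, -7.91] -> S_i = Random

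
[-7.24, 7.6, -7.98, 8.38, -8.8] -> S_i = -7.24*(-1.05)^i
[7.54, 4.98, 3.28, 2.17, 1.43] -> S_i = 7.54*0.66^i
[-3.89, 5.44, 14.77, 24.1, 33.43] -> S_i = -3.89 + 9.33*i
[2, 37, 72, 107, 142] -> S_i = 2 + 35*i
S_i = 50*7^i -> [50, 350, 2450, 17150, 120050]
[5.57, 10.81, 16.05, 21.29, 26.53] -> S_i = 5.57 + 5.24*i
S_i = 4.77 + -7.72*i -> [4.77, -2.95, -10.67, -18.39, -26.11]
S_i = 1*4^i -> [1, 4, 16, 64, 256]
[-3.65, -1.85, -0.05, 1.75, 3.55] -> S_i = -3.65 + 1.80*i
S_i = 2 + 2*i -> [2, 4, 6, 8, 10]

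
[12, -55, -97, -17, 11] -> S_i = Random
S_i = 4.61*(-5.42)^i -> [4.61, -24.99, 135.43, -734.0, 3978.3]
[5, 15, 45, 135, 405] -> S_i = 5*3^i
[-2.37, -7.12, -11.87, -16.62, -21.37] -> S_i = -2.37 + -4.75*i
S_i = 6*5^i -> [6, 30, 150, 750, 3750]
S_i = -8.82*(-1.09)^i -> [-8.82, 9.61, -10.48, 11.42, -12.45]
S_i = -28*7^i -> [-28, -196, -1372, -9604, -67228]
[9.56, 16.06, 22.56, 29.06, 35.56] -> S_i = 9.56 + 6.50*i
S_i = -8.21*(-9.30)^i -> [-8.21, 76.35, -710.08, 6603.77, -61415.07]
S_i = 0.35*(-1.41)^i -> [0.35, -0.49, 0.7, -0.98, 1.38]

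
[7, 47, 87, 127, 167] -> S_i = 7 + 40*i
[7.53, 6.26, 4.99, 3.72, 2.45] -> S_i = 7.53 + -1.27*i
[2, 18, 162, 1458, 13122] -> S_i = 2*9^i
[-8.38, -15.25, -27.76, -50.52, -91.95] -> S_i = -8.38*1.82^i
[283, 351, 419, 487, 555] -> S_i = 283 + 68*i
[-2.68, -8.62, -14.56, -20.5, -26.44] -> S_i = -2.68 + -5.94*i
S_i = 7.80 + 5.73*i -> [7.8, 13.53, 19.26, 24.99, 30.72]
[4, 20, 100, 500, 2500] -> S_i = 4*5^i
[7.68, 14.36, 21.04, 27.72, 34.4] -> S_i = 7.68 + 6.68*i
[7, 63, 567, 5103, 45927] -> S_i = 7*9^i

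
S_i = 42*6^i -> [42, 252, 1512, 9072, 54432]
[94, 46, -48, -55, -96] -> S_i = Random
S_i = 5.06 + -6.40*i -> [5.06, -1.34, -7.74, -14.14, -20.54]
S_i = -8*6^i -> [-8, -48, -288, -1728, -10368]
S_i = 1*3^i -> [1, 3, 9, 27, 81]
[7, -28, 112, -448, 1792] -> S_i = 7*-4^i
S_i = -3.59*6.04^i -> [-3.59, -21.68, -130.97, -791.05, -4777.96]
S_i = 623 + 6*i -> [623, 629, 635, 641, 647]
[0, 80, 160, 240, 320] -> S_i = 0 + 80*i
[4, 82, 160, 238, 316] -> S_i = 4 + 78*i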